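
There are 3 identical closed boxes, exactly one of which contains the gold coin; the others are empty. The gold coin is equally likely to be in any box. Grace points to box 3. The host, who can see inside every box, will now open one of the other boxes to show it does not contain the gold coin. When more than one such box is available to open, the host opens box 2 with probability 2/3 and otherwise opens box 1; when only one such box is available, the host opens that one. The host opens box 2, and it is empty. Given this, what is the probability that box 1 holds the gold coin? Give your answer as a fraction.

3/5

Consider each possible location of the gold coin in turn.
If it is in box 1 (prior 1/3): only box 2 is available, probability 1; weight (1/3)·1 = 1/3.
If it is in box 2 (prior 1/3): the host opened box 2, so this case is ruled out; weight (1/3)·0 = 0.
If it is in box 3 (prior 1/3): box 2 is available, opened with probability 2/3; weight (1/3)·(2/3) = 2/9.
The weights sum to 5/9.
So P(the gold coin in box 1 | the host opened box 2) = (1/3) / (5/9) = 3/5.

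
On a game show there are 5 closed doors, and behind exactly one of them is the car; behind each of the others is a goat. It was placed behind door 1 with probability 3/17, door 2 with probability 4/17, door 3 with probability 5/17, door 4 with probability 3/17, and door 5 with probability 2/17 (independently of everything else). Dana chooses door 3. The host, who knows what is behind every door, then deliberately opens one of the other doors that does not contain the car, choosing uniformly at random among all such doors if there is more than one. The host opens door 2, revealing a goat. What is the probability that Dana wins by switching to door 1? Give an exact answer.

Condition on the true location of the car.
If it is behind either of doors 1 and 4 (prior 3/17 each): the host has 3 equally likely choices, so probability 1/3; weight (3/17)·(1/3) = 1/17 each.
If it is behind door 2 (prior 4/17): the host opened door 2, so this case is ruled out; weight (4/17)·0 = 0.
If it is behind door 3 (prior 5/17): the host has 4 equally likely choices, so probability 1/4; weight (5/17)·(1/4) = 5/68.
If it is behind door 5 (prior 2/17): the host has 3 equally likely choices, so probability 1/3; weight (2/17)·(1/3) = 2/51.
The weights sum to 47/204.
So P(the car behind door 1 | the host opened door 2) = (1/17) / (47/204) = 12/47.

12/47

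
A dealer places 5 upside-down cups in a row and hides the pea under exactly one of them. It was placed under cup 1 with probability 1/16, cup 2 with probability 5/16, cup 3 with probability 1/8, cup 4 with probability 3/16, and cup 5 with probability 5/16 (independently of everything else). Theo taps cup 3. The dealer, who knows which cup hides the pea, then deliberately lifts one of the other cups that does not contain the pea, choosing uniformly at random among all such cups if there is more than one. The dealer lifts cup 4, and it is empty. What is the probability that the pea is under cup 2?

2/5

Consider each possible location of the pea in turn.
If it is under cup 1 (prior 1/16): the dealer has 3 equally likely choices, so probability 1/3; weight (1/16)·(1/3) = 1/48.
If it is under either of cups 2 and 5 (prior 5/16 each): the dealer has 3 equally likely choices, so probability 1/3; weight (5/16)·(1/3) = 5/48 each.
If it is under cup 3 (prior 1/8): the dealer has 4 equally likely choices, so probability 1/4; weight (1/8)·(1/4) = 1/32.
If it is under cup 4 (prior 3/16): the dealer opened cup 4, so this case is ruled out; weight (3/16)·0 = 0.
The weights sum to 25/96.
So P(the pea under cup 2 | the dealer opened cup 4) = (5/48) / (25/96) = 2/5.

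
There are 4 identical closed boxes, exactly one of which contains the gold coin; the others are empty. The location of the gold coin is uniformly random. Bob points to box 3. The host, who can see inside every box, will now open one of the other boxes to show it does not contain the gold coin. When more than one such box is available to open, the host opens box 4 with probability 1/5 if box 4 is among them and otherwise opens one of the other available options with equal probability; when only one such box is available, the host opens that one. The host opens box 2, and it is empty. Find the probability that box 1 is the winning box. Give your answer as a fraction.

8/17

Consider each possible location of the gold coin in turn.
If it is in box 1 (prior 1/4): box 4 is available but not opened, probability 4/5; weight (1/4)·(4/5) = 1/5.
If it is in box 2 (prior 1/4): the host opened box 2, so this case is ruled out; weight (1/4)·0 = 0.
If it is in box 3 (prior 1/4): box 4 is available but not opened; box 2 gets probability (1 − 1/5)/2 = 2/5; weight (1/4)·(2/5) = 1/10.
If it is in box 4 (prior 1/4): box 4 holds the prize so is unavailable; the host chooses uniformly among the 2 others, probability 1/2; weight (1/4)·(1/2) = 1/8.
The weights sum to 17/40.
So P(the gold coin in box 1 | the host opened box 2) = (1/5) / (17/40) = 8/17.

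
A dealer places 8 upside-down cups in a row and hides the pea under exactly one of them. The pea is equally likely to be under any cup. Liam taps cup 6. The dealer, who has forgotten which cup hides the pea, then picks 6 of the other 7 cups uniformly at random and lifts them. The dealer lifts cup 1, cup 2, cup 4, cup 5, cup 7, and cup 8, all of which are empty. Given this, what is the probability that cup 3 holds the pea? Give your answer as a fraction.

Condition on the true location of the pea.
If it is under any of cups 1, 2, 4, 5, 7, and 8 (prior 1/8 each): that cup was opened and seen not to hold the prize — ruled out; weight (1/8)·0 = 0 each.
If it is under either of cups 3 and 6 (prior 1/8 each): the dealer picks exactly this set with probability 1/7 regardless, and none is the prize; weight (1/8)·(1/7) = 1/56 each.
The weights sum to 1/28.
So P(the pea under cup 3 | the dealer opened cup 1, cup 2, cup 4, cup 5, cup 7, and cup 8) = (1/56) / (1/28) = 1/2.

1/2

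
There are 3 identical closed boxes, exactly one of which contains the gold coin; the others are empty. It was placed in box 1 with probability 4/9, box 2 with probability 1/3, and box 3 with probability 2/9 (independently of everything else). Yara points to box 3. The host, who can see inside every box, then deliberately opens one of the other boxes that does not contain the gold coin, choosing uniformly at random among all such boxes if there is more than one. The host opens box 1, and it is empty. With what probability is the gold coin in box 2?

3/4

Consider each possible location of the gold coin in turn.
If it is in box 1 (prior 4/9): the host opened box 1, so this case is ruled out; weight (4/9)·0 = 0.
If it is in box 2 (prior 1/3): the host has no choice, probability 1; weight (1/3)·1 = 1/3.
If it is in box 3 (prior 2/9): the host has 2 equally likely choices, so probability 1/2; weight (2/9)·(1/2) = 1/9.
The weights sum to 4/9.
So P(the gold coin in box 2 | the host opened box 1) = (1/3) / (4/9) = 3/4.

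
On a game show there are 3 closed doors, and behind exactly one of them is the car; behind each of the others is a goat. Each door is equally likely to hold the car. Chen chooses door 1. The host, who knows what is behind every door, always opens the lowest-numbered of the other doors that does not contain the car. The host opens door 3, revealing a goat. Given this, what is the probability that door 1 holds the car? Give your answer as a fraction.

Apply Bayes' rule, conditioning on where the car actually is.
If it is behind door 1 (prior 1/3): the host would have opened door 2 instead, probability 0; weight (1/3)·0 = 0.
If it is behind door 2 (prior 1/3): door 3 is the lowest-numbered option available, probability 1; weight (1/3)·1 = 1/3.
If it is behind door 3 (prior 1/3): the host opened door 3, so this case is ruled out; weight (1/3)·0 = 0.
The weights sum to 1/3.
So P(the car behind door 1 | the host opened door 3) = 0 / (1/3) = 0.

0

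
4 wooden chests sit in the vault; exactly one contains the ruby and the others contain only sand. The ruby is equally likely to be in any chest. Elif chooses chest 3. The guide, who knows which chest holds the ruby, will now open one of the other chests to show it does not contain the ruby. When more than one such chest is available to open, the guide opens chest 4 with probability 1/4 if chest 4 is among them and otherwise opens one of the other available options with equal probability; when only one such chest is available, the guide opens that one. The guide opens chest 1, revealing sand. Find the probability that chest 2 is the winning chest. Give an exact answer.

6/13

Condition on the true location of the ruby.
If it is in chest 1 (prior 1/4): the guide opened chest 1, so this case is ruled out; weight (1/4)·0 = 0.
If it is in chest 2 (prior 1/4): chest 4 is available but not opened, probability 3/4; weight (1/4)·(3/4) = 3/16.
If it is in chest 3 (prior 1/4): chest 4 is available but not opened; chest 1 gets probability (1 − 1/4)/2 = 3/8; weight (1/4)·(3/8) = 3/32.
If it is in chest 4 (prior 1/4): chest 4 holds the prize so is unavailable; the guide chooses uniformly among the 2 others, probability 1/2; weight (1/4)·(1/2) = 1/8.
The weights sum to 13/32.
So P(the ruby in chest 2 | the guide opened chest 1) = (3/16) / (13/32) = 6/13.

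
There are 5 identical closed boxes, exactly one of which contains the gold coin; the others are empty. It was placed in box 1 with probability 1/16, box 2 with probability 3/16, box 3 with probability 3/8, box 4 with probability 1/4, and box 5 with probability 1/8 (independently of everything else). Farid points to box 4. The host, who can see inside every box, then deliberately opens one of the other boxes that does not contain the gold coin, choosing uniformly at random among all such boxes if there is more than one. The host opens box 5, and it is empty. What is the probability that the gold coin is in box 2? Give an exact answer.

Consider each possible location of the gold coin in turn.
If it is in box 1 (prior 1/16): the host has 3 equally likely choices, so probability 1/3; weight (1/16)·(1/3) = 1/48.
If it is in box 2 (prior 3/16): the host has 3 equally likely choices, so probability 1/3; weight (3/16)·(1/3) = 1/16.
If it is in box 3 (prior 3/8): the host has 3 equally likely choices, so probability 1/3; weight (3/8)·(1/3) = 1/8.
If it is in box 4 (prior 1/4): the host has 4 equally likely choices, so probability 1/4; weight (1/4)·(1/4) = 1/16.
If it is in box 5 (prior 1/8): the host opened box 5, so this case is ruled out; weight (1/8)·0 = 0.
The weights sum to 13/48.
So P(the gold coin in box 2 | the host opened box 5) = (1/16) / (13/48) = 3/13.

3/13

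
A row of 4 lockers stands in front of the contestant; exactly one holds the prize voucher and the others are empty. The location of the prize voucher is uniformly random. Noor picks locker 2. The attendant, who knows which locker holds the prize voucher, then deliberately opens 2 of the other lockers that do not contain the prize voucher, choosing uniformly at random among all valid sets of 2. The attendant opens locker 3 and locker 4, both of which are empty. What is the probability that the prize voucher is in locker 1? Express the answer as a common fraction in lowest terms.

Condition on the true location of the prize voucher.
If it is in locker 1 (prior 1/4): the attendant has no choice, probability 1; weight (1/4)·1 = 1/4.
If it is in locker 2 (prior 1/4): the attendant has 3 equally likely choices, so probability 1/3; weight (1/4)·(1/3) = 1/12.
If it is in either of lockers 3 and 4 (prior 1/4 each): that locker was opened and seen not to hold the prize — ruled out; weight (1/4)·0 = 0 each.
The weights sum to 1/3.
So P(the prize voucher in locker 1 | the attendant opened locker 3 and locker 4) = (1/4) / (1/3) = 3/4.

3/4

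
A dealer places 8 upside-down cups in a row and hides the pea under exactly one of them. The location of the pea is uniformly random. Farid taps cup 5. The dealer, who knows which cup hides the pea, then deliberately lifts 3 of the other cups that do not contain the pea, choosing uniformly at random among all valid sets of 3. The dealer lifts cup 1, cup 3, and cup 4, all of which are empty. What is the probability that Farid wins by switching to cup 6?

7/32

Apply Bayes' rule, conditioning on where the pea actually is.
If it is under any of cups 1, 3, and 4 (prior 1/8 each): that cup was opened and seen not to hold the prize — ruled out; weight (1/8)·0 = 0 each.
If it is under any of cups 2, 6, 7, and 8 (prior 1/8 each): the dealer has 20 equally likely choices, so probability 1/20; weight (1/8)·(1/20) = 1/160 each.
If it is under cup 5 (prior 1/8): the dealer has 35 equally likely choices, so probability 1/35; weight (1/8)·(1/35) = 1/280.
The weights sum to 1/35.
So P(the pea under cup 6 | the dealer opened cup 1, cup 3, and cup 4) = (1/160) / (1/35) = 7/32.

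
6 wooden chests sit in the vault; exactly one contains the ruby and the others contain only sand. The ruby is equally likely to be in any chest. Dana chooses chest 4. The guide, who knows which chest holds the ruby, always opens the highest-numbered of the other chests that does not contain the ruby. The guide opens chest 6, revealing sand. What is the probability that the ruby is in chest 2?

1/5

Condition on the true location of the ruby.
If it is in any of chests 1, 2, 3, 4, and 5 (prior 1/6 each): chest 6 is the highest-numbered option available, probability 1; weight (1/6)·1 = 1/6 each.
If it is in chest 6 (prior 1/6): the guide opened chest 6, so this case is ruled out; weight (1/6)·0 = 0.
The weights sum to 5/6.
So P(the ruby in chest 2 | the guide opened chest 6) = (1/6) / (5/6) = 1/5.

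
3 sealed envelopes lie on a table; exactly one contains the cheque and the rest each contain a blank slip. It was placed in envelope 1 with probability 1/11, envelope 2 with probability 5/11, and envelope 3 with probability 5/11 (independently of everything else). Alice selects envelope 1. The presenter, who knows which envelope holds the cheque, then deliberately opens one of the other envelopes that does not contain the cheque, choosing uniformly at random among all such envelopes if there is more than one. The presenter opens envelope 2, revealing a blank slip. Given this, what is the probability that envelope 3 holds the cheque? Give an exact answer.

Consider each possible location of the cheque in turn.
If it is in envelope 1 (prior 1/11): the presenter has 2 equally likely choices, so probability 1/2; weight (1/11)·(1/2) = 1/22.
If it is in envelope 2 (prior 5/11): the presenter opened envelope 2, so this case is ruled out; weight (5/11)·0 = 0.
If it is in envelope 3 (prior 5/11): the presenter has no choice, probability 1; weight (5/11)·1 = 5/11.
The weights sum to 1/2.
So P(the cheque in envelope 3 | the presenter opened envelope 2) = (5/11) / (1/2) = 10/11.

10/11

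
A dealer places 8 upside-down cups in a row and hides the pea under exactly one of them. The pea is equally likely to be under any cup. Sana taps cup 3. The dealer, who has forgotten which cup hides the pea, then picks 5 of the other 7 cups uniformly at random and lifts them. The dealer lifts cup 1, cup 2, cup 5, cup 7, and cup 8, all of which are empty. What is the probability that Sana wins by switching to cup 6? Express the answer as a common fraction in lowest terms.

Consider each possible location of the pea in turn.
If it is under any of cups 1, 2, 5, 7, and 8 (prior 1/8 each): that cup was opened and seen not to hold the prize — ruled out; weight (1/8)·0 = 0 each.
If it is under any of cups 3, 4, and 6 (prior 1/8 each): the dealer picks exactly this set with probability 1/21 regardless, and none is the prize; weight (1/8)·(1/21) = 1/168 each.
The weights sum to 1/56.
So P(the pea under cup 6 | the dealer opened cup 1, cup 2, cup 5, cup 7, and cup 8) = (1/168) / (1/56) = 1/3.

1/3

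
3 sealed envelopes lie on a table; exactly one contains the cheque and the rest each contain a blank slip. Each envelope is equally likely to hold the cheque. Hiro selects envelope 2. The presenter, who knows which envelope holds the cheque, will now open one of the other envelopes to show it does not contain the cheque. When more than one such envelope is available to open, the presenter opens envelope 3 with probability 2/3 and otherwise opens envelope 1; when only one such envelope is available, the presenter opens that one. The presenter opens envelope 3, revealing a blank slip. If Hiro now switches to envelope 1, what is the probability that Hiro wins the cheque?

3/5

Condition on the true location of the cheque.
If it is in envelope 1 (prior 1/3): only envelope 3 is available, probability 1; weight (1/3)·1 = 1/3.
If it is in envelope 2 (prior 1/3): envelope 3 is available, opened with probability 2/3; weight (1/3)·(2/3) = 2/9.
If it is in envelope 3 (prior 1/3): the presenter opened envelope 3, so this case is ruled out; weight (1/3)·0 = 0.
The weights sum to 5/9.
So P(the cheque in envelope 1 | the presenter opened envelope 3) = (1/3) / (5/9) = 3/5.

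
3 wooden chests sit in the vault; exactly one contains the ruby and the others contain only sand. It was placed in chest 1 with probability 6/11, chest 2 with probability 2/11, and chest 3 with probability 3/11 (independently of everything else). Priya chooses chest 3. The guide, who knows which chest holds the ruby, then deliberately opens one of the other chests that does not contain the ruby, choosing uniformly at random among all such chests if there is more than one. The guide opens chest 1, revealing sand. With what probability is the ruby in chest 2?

Condition on the true location of the ruby.
If it is in chest 1 (prior 6/11): the guide opened chest 1, so this case is ruled out; weight (6/11)·0 = 0.
If it is in chest 2 (prior 2/11): the guide has no choice, probability 1; weight (2/11)·1 = 2/11.
If it is in chest 3 (prior 3/11): the guide has 2 equally likely choices, so probability 1/2; weight (3/11)·(1/2) = 3/22.
The weights sum to 7/22.
So P(the ruby in chest 2 | the guide opened chest 1) = (2/11) / (7/22) = 4/7.

4/7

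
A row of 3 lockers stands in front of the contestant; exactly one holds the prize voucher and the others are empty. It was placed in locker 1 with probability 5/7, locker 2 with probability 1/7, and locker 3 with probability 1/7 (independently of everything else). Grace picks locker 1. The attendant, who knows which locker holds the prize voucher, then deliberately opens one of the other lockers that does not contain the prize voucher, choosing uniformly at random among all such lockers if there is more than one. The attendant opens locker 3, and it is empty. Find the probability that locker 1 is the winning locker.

5/7

Consider each possible location of the prize voucher in turn.
If it is in locker 1 (prior 5/7): the attendant has 2 equally likely choices, so probability 1/2; weight (5/7)·(1/2) = 5/14.
If it is in locker 2 (prior 1/7): the attendant has no choice, probability 1; weight (1/7)·1 = 1/7.
If it is in locker 3 (prior 1/7): the attendant opened locker 3, so this case is ruled out; weight (1/7)·0 = 0.
The weights sum to 1/2.
So P(the prize voucher in locker 1 | the attendant opened locker 3) = (5/14) / (1/2) = 5/7.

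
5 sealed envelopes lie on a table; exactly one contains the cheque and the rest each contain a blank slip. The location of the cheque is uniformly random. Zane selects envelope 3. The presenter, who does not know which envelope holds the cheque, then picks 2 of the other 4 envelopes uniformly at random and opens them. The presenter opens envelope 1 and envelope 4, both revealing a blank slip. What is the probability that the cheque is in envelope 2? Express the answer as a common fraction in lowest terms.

Apply Bayes' rule, conditioning on where the cheque actually is.
If it is in either of envelopes 1 and 4 (prior 1/5 each): that envelope was opened and seen not to hold the prize — ruled out; weight (1/5)·0 = 0 each.
If it is in any of envelopes 2, 3, and 5 (prior 1/5 each): the presenter picks exactly this set with probability 1/6 regardless, and none is the prize; weight (1/5)·(1/6) = 1/30 each.
The weights sum to 1/10.
So P(the cheque in envelope 2 | the presenter opened envelope 1 and envelope 4) = (1/30) / (1/10) = 1/3.

1/3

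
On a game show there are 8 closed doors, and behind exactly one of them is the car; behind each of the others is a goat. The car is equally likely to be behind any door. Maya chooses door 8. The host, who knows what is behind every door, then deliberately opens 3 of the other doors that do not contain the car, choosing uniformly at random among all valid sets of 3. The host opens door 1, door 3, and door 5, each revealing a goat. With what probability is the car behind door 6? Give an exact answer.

Consider each possible location of the car in turn.
If it is behind any of doors 1, 3, and 5 (prior 1/8 each): that door was opened and seen not to hold the prize — ruled out; weight (1/8)·0 = 0 each.
If it is behind any of doors 2, 4, 6, and 7 (prior 1/8 each): the host has 20 equally likely choices, so probability 1/20; weight (1/8)·(1/20) = 1/160 each.
If it is behind door 8 (prior 1/8): the host has 35 equally likely choices, so probability 1/35; weight (1/8)·(1/35) = 1/280.
The weights sum to 1/35.
So P(the car behind door 6 | the host opened door 1, door 3, and door 5) = (1/160) / (1/35) = 7/32.

7/32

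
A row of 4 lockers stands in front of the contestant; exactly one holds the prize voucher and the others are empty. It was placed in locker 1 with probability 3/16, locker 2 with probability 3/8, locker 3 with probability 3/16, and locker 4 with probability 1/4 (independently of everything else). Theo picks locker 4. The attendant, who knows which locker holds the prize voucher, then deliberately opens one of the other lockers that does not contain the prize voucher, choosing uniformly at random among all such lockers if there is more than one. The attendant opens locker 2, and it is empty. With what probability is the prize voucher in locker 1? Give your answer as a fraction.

9/26

Apply Bayes' rule, conditioning on where the prize voucher actually is.
If it is in either of lockers 1 and 3 (prior 3/16 each): the attendant has 2 equally likely choices, so probability 1/2; weight (3/16)·(1/2) = 3/32 each.
If it is in locker 2 (prior 3/8): the attendant opened locker 2, so this case is ruled out; weight (3/8)·0 = 0.
If it is in locker 4 (prior 1/4): the attendant has 3 equally likely choices, so probability 1/3; weight (1/4)·(1/3) = 1/12.
The weights sum to 13/48.
So P(the prize voucher in locker 1 | the attendant opened locker 2) = (3/32) / (13/48) = 9/26.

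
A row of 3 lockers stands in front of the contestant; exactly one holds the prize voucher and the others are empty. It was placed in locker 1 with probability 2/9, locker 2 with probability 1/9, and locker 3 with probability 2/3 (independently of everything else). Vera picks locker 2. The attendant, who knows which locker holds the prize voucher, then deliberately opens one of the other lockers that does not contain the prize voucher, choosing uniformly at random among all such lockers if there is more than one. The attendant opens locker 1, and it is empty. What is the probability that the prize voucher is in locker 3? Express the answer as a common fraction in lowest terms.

Condition on the true location of the prize voucher.
If it is in locker 1 (prior 2/9): the attendant opened locker 1, so this case is ruled out; weight (2/9)·0 = 0.
If it is in locker 2 (prior 1/9): the attendant has 2 equally likely choices, so probability 1/2; weight (1/9)·(1/2) = 1/18.
If it is in locker 3 (prior 2/3): the attendant has no choice, probability 1; weight (2/3)·1 = 2/3.
The weights sum to 13/18.
So P(the prize voucher in locker 3 | the attendant opened locker 1) = (2/3) / (13/18) = 12/13.

12/13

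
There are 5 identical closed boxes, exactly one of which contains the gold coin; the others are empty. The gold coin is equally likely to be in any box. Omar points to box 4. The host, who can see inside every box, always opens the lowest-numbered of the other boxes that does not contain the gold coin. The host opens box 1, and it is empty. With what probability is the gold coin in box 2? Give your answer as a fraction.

Consider each possible location of the gold coin in turn.
If it is in box 1 (prior 1/5): the host opened box 1, so this case is ruled out; weight (1/5)·0 = 0.
If it is in any of boxes 2, 3, 4, and 5 (prior 1/5 each): box 1 is the lowest-numbered option available, probability 1; weight (1/5)·1 = 1/5 each.
The weights sum to 4/5.
So P(the gold coin in box 2 | the host opened box 1) = (1/5) / (4/5) = 1/4.

1/4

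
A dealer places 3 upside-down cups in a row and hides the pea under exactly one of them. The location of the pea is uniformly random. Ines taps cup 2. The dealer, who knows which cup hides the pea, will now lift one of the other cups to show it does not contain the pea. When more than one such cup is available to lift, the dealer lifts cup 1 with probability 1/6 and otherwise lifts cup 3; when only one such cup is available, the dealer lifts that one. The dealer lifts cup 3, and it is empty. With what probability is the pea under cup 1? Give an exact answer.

Consider each possible location of the pea in turn.
If it is under cup 1 (prior 1/3): only cup 3 is available, probability 1; weight (1/3)·1 = 1/3.
If it is under cup 2 (prior 1/3): cup 1 is available but not opened, probability 5/6; weight (1/3)·(5/6) = 5/18.
If it is under cup 3 (prior 1/3): the dealer opened cup 3, so this case is ruled out; weight (1/3)·0 = 0.
The weights sum to 11/18.
So P(the pea under cup 1 | the dealer opened cup 3) = (1/3) / (11/18) = 6/11.

6/11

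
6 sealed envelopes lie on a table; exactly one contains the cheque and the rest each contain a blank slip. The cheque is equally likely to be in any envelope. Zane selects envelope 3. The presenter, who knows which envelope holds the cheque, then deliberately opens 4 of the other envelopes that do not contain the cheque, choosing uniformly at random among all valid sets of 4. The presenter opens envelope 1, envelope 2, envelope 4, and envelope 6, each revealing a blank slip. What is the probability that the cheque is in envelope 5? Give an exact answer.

5/6

Condition on the true location of the cheque.
If it is in any of envelopes 1, 2, 4, and 6 (prior 1/6 each): that envelope was opened and seen not to hold the prize — ruled out; weight (1/6)·0 = 0 each.
If it is in envelope 3 (prior 1/6): the presenter has 5 equally likely choices, so probability 1/5; weight (1/6)·(1/5) = 1/30.
If it is in envelope 5 (prior 1/6): the presenter has no choice, probability 1; weight (1/6)·1 = 1/6.
The weights sum to 1/5.
So P(the cheque in envelope 5 | the presenter opened envelope 1, envelope 2, envelope 4, and envelope 6) = (1/6) / (1/5) = 5/6.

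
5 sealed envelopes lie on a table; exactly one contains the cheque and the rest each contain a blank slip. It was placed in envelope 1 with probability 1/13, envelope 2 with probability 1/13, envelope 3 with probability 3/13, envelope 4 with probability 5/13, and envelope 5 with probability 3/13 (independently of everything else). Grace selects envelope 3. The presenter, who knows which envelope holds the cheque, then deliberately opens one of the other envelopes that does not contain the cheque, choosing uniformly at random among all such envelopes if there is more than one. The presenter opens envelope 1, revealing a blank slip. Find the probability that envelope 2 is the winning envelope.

Consider each possible location of the cheque in turn.
If it is in envelope 1 (prior 1/13): the presenter opened envelope 1, so this case is ruled out; weight (1/13)·0 = 0.
If it is in envelope 2 (prior 1/13): the presenter has 3 equally likely choices, so probability 1/3; weight (1/13)·(1/3) = 1/39.
If it is in envelope 3 (prior 3/13): the presenter has 4 equally likely choices, so probability 1/4; weight (3/13)·(1/4) = 3/52.
If it is in envelope 4 (prior 5/13): the presenter has 3 equally likely choices, so probability 1/3; weight (5/13)·(1/3) = 5/39.
If it is in envelope 5 (prior 3/13): the presenter has 3 equally likely choices, so probability 1/3; weight (3/13)·(1/3) = 1/13.
The weights sum to 15/52.
So P(the cheque in envelope 2 | the presenter opened envelope 1) = (1/39) / (15/52) = 4/45.

4/45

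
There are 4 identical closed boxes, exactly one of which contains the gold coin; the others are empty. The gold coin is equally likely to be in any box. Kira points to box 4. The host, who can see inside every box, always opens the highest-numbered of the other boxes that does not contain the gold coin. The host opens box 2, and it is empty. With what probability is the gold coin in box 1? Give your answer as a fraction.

0

Consider each possible location of the gold coin in turn.
If it is in either of boxes 1 and 4 (prior 1/4 each): the host would have opened box 3 instead, probability 0; weight (1/4)·0 = 0 each.
If it is in box 2 (prior 1/4): the host opened box 2, so this case is ruled out; weight (1/4)·0 = 0.
If it is in box 3 (prior 1/4): box 2 is the highest-numbered option available, probability 1; weight (1/4)·1 = 1/4.
The weights sum to 1/4.
So P(the gold coin in box 1 | the host opened box 2) = 0 / (1/4) = 0.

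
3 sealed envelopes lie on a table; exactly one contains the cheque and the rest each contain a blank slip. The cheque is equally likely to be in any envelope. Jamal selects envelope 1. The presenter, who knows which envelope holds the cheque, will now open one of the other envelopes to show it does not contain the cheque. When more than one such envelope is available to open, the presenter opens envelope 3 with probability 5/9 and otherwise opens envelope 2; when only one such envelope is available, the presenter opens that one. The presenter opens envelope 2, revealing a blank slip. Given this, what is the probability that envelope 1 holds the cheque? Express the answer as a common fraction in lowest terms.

4/13

Condition on the true location of the cheque.
If it is in envelope 1 (prior 1/3): envelope 3 is available but not opened, probability 4/9; weight (1/3)·(4/9) = 4/27.
If it is in envelope 2 (prior 1/3): the presenter opened envelope 2, so this case is ruled out; weight (1/3)·0 = 0.
If it is in envelope 3 (prior 1/3): only envelope 2 is available, probability 1; weight (1/3)·1 = 1/3.
The weights sum to 13/27.
So P(the cheque in envelope 1 | the presenter opened envelope 2) = (4/27) / (13/27) = 4/13.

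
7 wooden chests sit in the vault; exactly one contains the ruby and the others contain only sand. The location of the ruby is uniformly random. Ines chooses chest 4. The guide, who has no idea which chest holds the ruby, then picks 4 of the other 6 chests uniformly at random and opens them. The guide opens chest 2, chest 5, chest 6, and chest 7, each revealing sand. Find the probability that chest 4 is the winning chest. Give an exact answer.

1/3

Consider each possible location of the ruby in turn.
If it is in any of chests 1, 3, and 4 (prior 1/7 each): the guide picks exactly this set with probability 1/15 regardless, and none is the prize; weight (1/7)·(1/15) = 1/105 each.
If it is in any of chests 2, 5, 6, and 7 (prior 1/7 each): that chest was opened and seen not to hold the prize — ruled out; weight (1/7)·0 = 0 each.
The weights sum to 1/35.
So P(the ruby in chest 4 | the guide opened chest 2, chest 5, chest 6, and chest 7) = (1/105) / (1/35) = 1/3.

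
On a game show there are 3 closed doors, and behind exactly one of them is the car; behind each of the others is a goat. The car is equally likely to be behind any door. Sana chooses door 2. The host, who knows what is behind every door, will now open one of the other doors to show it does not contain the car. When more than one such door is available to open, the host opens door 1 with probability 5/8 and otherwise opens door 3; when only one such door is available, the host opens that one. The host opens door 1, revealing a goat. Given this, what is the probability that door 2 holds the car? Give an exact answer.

Apply Bayes' rule, conditioning on where the car actually is.
If it is behind door 1 (prior 1/3): the host opened door 1, so this case is ruled out; weight (1/3)·0 = 0.
If it is behind door 2 (prior 1/3): door 1 is available, opened with probability 5/8; weight (1/3)·(5/8) = 5/24.
If it is behind door 3 (prior 1/3): only door 1 is available, probability 1; weight (1/3)·1 = 1/3.
The weights sum to 13/24.
So P(the car behind door 2 | the host opened door 1) = (5/24) / (13/24) = 5/13.

5/13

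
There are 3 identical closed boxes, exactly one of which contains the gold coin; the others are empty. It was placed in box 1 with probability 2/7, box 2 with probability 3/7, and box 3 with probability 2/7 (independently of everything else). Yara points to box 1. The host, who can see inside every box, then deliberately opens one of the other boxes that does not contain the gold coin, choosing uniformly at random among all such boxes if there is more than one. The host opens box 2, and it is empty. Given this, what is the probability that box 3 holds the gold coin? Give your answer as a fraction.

2/3

Consider each possible location of the gold coin in turn.
If it is in box 1 (prior 2/7): the host has 2 equally likely choices, so probability 1/2; weight (2/7)·(1/2) = 1/7.
If it is in box 2 (prior 3/7): the host opened box 2, so this case is ruled out; weight (3/7)·0 = 0.
If it is in box 3 (prior 2/7): the host has no choice, probability 1; weight (2/7)·1 = 2/7.
The weights sum to 3/7.
So P(the gold coin in box 3 | the host opened box 2) = (2/7) / (3/7) = 2/3.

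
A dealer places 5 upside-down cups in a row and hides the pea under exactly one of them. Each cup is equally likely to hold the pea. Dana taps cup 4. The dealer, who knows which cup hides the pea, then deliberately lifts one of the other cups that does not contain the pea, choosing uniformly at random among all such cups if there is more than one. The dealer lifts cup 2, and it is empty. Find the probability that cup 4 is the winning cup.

1/5

Consider each possible location of the pea in turn.
If it is under any of cups 1, 3, and 5 (prior 1/5 each): the dealer has 3 equally likely choices, so probability 1/3; weight (1/5)·(1/3) = 1/15 each.
If it is under cup 2 (prior 1/5): the dealer opened cup 2, so this case is ruled out; weight (1/5)·0 = 0.
If it is under cup 4 (prior 1/5): the dealer has 4 equally likely choices, so probability 1/4; weight (1/5)·(1/4) = 1/20.
The weights sum to 1/4.
So P(the pea under cup 4 | the dealer opened cup 2) = (1/20) / (1/4) = 1/5.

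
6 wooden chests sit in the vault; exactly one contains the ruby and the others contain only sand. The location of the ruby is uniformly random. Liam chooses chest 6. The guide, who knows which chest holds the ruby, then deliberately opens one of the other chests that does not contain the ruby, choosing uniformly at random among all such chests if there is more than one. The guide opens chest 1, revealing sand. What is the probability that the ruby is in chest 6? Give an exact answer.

1/6

Apply Bayes' rule, conditioning on where the ruby actually is.
If it is in chest 1 (prior 1/6): the guide opened chest 1, so this case is ruled out; weight (1/6)·0 = 0.
If it is in any of chests 2, 3, 4, and 5 (prior 1/6 each): the guide has 4 equally likely choices, so probability 1/4; weight (1/6)·(1/4) = 1/24 each.
If it is in chest 6 (prior 1/6): the guide has 5 equally likely choices, so probability 1/5; weight (1/6)·(1/5) = 1/30.
The weights sum to 1/5.
So P(the ruby in chest 6 | the guide opened chest 1) = (1/30) / (1/5) = 1/6.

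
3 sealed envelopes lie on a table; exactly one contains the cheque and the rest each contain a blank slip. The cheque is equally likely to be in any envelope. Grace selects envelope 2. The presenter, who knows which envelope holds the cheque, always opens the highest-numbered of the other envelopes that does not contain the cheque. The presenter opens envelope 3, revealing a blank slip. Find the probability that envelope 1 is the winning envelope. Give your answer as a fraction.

1/2

Condition on the true location of the cheque.
If it is in either of envelopes 1 and 2 (prior 1/3 each): envelope 3 is the highest-numbered option available, probability 1; weight (1/3)·1 = 1/3 each.
If it is in envelope 3 (prior 1/3): the presenter opened envelope 3, so this case is ruled out; weight (1/3)·0 = 0.
The weights sum to 2/3.
So P(the cheque in envelope 1 | the presenter opened envelope 3) = (1/3) / (2/3) = 1/2.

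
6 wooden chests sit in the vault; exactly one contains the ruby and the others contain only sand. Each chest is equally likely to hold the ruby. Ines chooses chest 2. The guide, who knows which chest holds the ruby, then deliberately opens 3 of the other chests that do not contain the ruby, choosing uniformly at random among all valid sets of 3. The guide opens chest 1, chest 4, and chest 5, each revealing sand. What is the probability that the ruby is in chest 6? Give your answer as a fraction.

Consider each possible location of the ruby in turn.
If it is in any of chests 1, 4, and 5 (prior 1/6 each): that chest was opened and seen not to hold the prize — ruled out; weight (1/6)·0 = 0 each.
If it is in chest 2 (prior 1/6): the guide has 10 equally likely choices, so probability 1/10; weight (1/6)·(1/10) = 1/60.
If it is in either of chests 3 and 6 (prior 1/6 each): the guide has 4 equally likely choices, so probability 1/4; weight (1/6)·(1/4) = 1/24 each.
The weights sum to 1/10.
So P(the ruby in chest 6 | the guide opened chest 1, chest 4, and chest 5) = (1/24) / (1/10) = 5/12.

5/12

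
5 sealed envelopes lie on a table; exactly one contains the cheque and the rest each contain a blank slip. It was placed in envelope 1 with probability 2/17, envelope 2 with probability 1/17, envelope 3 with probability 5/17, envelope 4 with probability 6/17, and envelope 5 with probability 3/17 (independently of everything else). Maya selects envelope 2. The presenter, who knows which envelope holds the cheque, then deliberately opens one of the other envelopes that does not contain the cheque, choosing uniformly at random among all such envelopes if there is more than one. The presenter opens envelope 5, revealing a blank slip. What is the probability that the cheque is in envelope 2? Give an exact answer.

Consider each possible location of the cheque in turn.
If it is in envelope 1 (prior 2/17): the presenter has 3 equally likely choices, so probability 1/3; weight (2/17)·(1/3) = 2/51.
If it is in envelope 2 (prior 1/17): the presenter has 4 equally likely choices, so probability 1/4; weight (1/17)·(1/4) = 1/68.
If it is in envelope 3 (prior 5/17): the presenter has 3 equally likely choices, so probability 1/3; weight (5/17)·(1/3) = 5/51.
If it is in envelope 4 (prior 6/17): the presenter has 3 equally likely choices, so probability 1/3; weight (6/17)·(1/3) = 2/17.
If it is in envelope 5 (prior 3/17): the presenter opened envelope 5, so this case is ruled out; weight (3/17)·0 = 0.
The weights sum to 55/204.
So P(the cheque in envelope 2 | the presenter opened envelope 5) = (1/68) / (55/204) = 3/55.

3/55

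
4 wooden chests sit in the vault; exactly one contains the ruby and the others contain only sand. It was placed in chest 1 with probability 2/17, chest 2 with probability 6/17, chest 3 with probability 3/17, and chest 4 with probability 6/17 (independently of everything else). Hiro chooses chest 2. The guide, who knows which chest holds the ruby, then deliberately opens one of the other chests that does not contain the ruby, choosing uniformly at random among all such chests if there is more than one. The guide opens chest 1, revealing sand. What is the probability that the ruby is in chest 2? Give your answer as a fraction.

Apply Bayes' rule, conditioning on where the ruby actually is.
If it is in chest 1 (prior 2/17): the guide opened chest 1, so this case is ruled out; weight (2/17)·0 = 0.
If it is in chest 2 (prior 6/17): the guide has 3 equally likely choices, so probability 1/3; weight (6/17)·(1/3) = 2/17.
If it is in chest 3 (prior 3/17): the guide has 2 equally likely choices, so probability 1/2; weight (3/17)·(1/2) = 3/34.
If it is in chest 4 (prior 6/17): the guide has 2 equally likely choices, so probability 1/2; weight (6/17)·(1/2) = 3/17.
The weights sum to 13/34.
So P(the ruby in chest 2 | the guide opened chest 1) = (2/17) / (13/34) = 4/13.

4/13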